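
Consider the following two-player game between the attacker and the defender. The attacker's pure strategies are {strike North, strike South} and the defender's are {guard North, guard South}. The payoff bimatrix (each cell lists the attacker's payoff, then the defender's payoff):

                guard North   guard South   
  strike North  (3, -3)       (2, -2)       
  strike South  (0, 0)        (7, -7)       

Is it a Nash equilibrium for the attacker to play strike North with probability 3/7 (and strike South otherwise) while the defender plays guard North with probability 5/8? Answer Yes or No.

No

Given the attacker's mix p = 3/7, the defender's payoff from guard North is -9/7 but from guard South is -34/7. The defender strictly prefers guard North, so the defender would not mix.
So the proposed profile is not a Nash equilibrium.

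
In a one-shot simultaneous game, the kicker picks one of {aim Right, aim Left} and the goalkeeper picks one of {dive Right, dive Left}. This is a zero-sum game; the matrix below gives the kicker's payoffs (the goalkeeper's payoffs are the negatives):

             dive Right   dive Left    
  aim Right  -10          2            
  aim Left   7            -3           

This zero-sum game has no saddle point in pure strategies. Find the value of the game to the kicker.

v = -8/11

For the kicker to be willing to mix, the kicker must be indifferent between aim Right and aim Left, which pins down the goalkeeper's mix.
  the kicker's payoff from aim Right: q·(-10) + (1−q)·2 = -12q + 2
  the kicker's payoff from aim Left: q·7 + (1−q)·(-3) = 10q - 3
  -12q + 2 = 10q - 3  ⇒  -22q = -5  ⇒  q = 5/22.
The value is the kicker's expected payoff against this mix (using aim Right): (5/22)·(-10) + (17/22)·2 = -8/11.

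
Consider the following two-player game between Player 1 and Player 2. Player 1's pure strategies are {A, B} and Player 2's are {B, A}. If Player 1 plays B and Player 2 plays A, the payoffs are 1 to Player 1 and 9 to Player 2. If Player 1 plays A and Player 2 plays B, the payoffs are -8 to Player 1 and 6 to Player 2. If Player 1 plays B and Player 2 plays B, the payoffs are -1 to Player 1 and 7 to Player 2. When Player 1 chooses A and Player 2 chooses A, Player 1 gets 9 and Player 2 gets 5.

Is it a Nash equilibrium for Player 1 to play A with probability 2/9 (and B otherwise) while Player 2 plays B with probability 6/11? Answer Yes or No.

Given Player 1's mix p = 2/9, Player 2's payoff from B is 61/9 but from A is 73/9. Player 2 strictly prefers A, so Player 2 would not mix.
So the proposed profile is not a Nash equilibrium.

No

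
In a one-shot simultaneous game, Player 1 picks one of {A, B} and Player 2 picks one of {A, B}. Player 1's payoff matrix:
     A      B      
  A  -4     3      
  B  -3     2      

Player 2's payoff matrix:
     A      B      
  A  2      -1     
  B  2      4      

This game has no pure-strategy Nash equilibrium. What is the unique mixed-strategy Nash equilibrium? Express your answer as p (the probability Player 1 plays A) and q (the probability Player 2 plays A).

In a mixed equilibrium Player 2 is indifferent between A and B; this condition fixes p.
  Player 2's expected payoff from A: p·2 + (1−p)·2 = 2
  Player 2's expected payoff from B: p·(-1) + (1−p)·4 = -5p + 4
  2 = -5p + 4  ⇒  5p = 2  ⇒  p = 2/5.
In a mixed equilibrium Player 1 is indifferent between A and B; this condition fixes q.
  Player 1's payoff to A: q·(-4) + (1−q)·3 = -7q + 3
  Player 1's payoff to B: q·(-3) + (1−q)·2 = -5q + 2
  -7q + 3 = -5q + 2  ⇒  -2q = -1  ⇒  q = 1/2.

p = 2/5, q = 1/2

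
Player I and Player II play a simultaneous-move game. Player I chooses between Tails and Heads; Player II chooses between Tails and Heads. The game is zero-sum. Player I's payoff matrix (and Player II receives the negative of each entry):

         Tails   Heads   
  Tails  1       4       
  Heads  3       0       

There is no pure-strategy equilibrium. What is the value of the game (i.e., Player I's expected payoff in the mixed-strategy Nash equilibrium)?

Player II's mix must leave Player I indifferent between Tails and Heads.
  Player I's payoff to Tails: q·1 + (1−q)·4 = -3q + 4
  Player I's payoff to Heads: q·3 + (1−q)·0 = 3q
  -3q + 4 = 3q  ⇒  -6q = -4  ⇒  q = 2/3.
The value is Player I's expected payoff against this mix (using Tails): (2/3)·1 + (1/3)·4 = 2.

v = 2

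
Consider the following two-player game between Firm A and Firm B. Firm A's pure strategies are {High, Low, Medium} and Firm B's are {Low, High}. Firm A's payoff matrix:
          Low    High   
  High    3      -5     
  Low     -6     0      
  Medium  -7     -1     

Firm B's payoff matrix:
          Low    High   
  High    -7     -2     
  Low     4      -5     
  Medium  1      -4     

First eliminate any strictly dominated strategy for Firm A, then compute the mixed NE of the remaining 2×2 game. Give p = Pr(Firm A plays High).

p = 9/14

Firm A's strategy Medium is strictly dominated by Low: -6 > -7 and 0 > -1. Eliminate Medium.
In a mixed equilibrium Firm B is indifferent between Low and High; this condition fixes p.
  Firm B's payoff to Low: p·(-7) + (1−p)·4 = -11p + 4
  Firm B's payoff to High: p·(-2) + (1−p)·(-5) = 3p - 5
  -11p + 4 = 3p - 5  ⇒  -14p = -9  ⇒  p = 9/14.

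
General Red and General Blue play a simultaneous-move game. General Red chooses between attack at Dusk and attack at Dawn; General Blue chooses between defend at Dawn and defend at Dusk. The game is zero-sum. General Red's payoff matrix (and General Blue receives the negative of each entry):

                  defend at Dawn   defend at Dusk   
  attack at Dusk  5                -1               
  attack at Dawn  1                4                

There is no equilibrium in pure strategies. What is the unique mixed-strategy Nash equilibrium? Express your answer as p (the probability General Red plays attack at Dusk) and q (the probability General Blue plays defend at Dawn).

p = 1/3, q = 5/9

Set General Blue's expected payoff from defend at Dawn equal to that from defend at Dusk:
  General Blue's payoff from defend at Dawn: p·(-5) + (1−p)·(-1) = -4p - 1
  General Blue's payoff from defend at Dusk: p·1 + (1−p)·(-4) = 5p - 4
  -4p - 1 = 5p - 4  ⇒  -9p = -3  ⇒  p = 1/3.
For General Red to be willing to mix, General Red must be indifferent between attack at Dusk and attack at Dawn, which pins down General Blue's mix.
  General Red's expected payoff from attack at Dusk: q·5 + (1−q)·(-1) = 6q - 1
  General Red's expected payoff from attack at Dawn: q·1 + (1−q)·4 = -3q + 4
  6q - 1 = -3q + 4  ⇒  9q = 5  ⇒  q = 5/9.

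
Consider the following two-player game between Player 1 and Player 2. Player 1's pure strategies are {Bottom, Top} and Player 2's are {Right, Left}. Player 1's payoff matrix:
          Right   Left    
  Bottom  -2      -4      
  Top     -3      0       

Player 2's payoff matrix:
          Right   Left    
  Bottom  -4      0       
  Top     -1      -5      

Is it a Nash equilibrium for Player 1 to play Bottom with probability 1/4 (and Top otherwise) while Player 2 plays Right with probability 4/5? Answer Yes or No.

No

Given Player 1's mix p = 1/4, Player 2's payoff from Right is -7/4 but from Left is -15/4. Player 2 strictly prefers Right, so Player 2 would not mix.
So the proposed profile is not a Nash equilibrium.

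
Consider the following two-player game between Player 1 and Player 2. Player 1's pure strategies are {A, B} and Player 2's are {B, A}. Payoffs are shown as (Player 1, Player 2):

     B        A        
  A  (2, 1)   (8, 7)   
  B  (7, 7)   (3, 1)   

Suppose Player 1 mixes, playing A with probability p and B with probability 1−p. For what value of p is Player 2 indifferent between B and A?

p = 1/2

For Player 2 to be willing to mix, Player 2 must be indifferent between B and A, which pins down Player 1's mix.
  Player 2's payoff from B: p·1 + (1−p)·7 = -6p + 7
  Player 2's payoff from A: p·7 + (1−p)·1 = 6p + 1
  -6p + 7 = 6p + 1  ⇒  -12p = -6  ⇒  p = 1/2.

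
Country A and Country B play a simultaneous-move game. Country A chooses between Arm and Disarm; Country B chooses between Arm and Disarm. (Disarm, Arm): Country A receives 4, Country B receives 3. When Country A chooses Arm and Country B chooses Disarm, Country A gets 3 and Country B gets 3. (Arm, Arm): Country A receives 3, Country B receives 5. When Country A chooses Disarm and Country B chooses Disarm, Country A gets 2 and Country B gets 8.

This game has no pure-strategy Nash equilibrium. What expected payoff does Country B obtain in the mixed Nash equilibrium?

31/7

Country A's mix must leave Country B indifferent between Arm and Disarm.
  Country B's payoff to Arm: p·5 + (1−p)·3 = 2p + 3
  Country B's payoff to Disarm: p·3 + (1−p)·8 = -5p + 8
  2p + 3 = -5p + 8  ⇒  7p = 5  ⇒  p = 5/7.
At equilibrium Country B is indifferent across columns, so Country B's payoff equals the payoff from Arm: (5/7)·5 + (2/7)·3 = 31/7.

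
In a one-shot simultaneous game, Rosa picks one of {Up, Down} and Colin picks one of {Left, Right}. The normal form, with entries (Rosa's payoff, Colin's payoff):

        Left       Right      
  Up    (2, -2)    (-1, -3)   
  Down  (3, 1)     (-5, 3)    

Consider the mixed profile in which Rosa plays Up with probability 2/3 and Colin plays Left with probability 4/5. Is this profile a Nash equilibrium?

Yes

Check Colin's indifference given Rosa's mix p = 2/3:
  payoff from Left = -1; payoff from Right = -1 — equal.
Check Rosa's indifference given Colin's mix q = 4/5:
  payoff from Up = 7/5; payoff from Down = 7/5 — equal.
Both players are indifferent, so neither can profitably deviate.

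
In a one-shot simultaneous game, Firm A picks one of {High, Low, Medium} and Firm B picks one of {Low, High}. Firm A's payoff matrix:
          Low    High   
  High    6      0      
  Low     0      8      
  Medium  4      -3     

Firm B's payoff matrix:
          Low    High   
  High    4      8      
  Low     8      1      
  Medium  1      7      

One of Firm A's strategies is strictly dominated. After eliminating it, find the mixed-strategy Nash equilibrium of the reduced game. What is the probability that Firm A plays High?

p = 7/11

Firm A's strategy Medium is strictly dominated by High: 6 > 4 and 0 > -3. Eliminate Medium.
In a mixed equilibrium Firm B is indifferent between Low and High; this condition fixes p.
  Firm B's payoff to Low: p·4 + (1−p)·8 = -4p + 8
  Firm B's payoff to High: p·8 + (1−p)·1 = 7p + 1
  -4p + 8 = 7p + 1  ⇒  -11p = -7  ⇒  p = 7/11.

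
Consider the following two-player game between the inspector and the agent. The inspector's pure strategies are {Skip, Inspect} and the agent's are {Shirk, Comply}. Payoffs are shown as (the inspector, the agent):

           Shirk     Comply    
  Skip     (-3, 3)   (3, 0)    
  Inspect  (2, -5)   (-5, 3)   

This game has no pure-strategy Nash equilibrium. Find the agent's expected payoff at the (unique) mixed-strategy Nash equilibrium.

9/11

For the agent to be willing to mix, the agent must be indifferent between Shirk and Comply, which pins down the inspector's mix.
  the agent's expected payoff from Shirk: p·3 + (1−p)·(-5) = 8p - 5
  the agent's expected payoff from Comply: p·0 + (1−p)·3 = -3p + 3
  8p - 5 = -3p + 3  ⇒  11p = 8  ⇒  p = 8/11.
At equilibrium the agent is indifferent across columns, so the agent's payoff equals the payoff from Shirk: (8/11)·3 + (3/11)·(-5) = 9/11.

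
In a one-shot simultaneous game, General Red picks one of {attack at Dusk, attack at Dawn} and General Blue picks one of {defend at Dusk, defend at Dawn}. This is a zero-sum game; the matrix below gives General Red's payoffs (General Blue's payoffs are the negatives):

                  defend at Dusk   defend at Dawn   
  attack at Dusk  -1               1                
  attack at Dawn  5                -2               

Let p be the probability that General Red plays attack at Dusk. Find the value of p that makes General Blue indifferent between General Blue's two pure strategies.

General Red's mix must leave General Blue indifferent between defend at Dusk and defend at Dawn.
  General Blue's payoff from defend at Dusk: p·1 + (1−p)·(-5) = 6p - 5
  General Blue's payoff from defend at Dawn: p·(-1) + (1−p)·2 = -3p + 2
  6p - 5 = -3p + 2  ⇒  9p = 7  ⇒  p = 7/9.

p = 7/9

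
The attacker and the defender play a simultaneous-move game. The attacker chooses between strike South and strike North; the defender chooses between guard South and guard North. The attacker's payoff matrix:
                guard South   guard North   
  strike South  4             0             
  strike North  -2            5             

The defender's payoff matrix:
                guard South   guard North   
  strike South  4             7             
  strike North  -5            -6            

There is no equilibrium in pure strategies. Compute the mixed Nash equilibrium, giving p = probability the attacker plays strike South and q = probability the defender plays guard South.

In a mixed equilibrium the defender is indifferent between guard South and guard North; this condition fixes p.
  the defender's payoff from guard South: p·4 + (1−p)·(-5) = 9p - 5
  the defender's payoff from guard North: p·7 + (1−p)·(-6) = 13p - 6
  9p - 5 = 13p - 6  ⇒  -4p = -1  ⇒  p = 1/4.
The attacker's indifference between strike South and strike North determines the defender's mixing probability q:
  the attacker's expected payoff from strike South: q·4 + (1−q)·0 = 4q
  the attacker's expected payoff from strike North: q·(-2) + (1−q)·5 = -7q + 5
  4q = -7q + 5  ⇒  11q = 5  ⇒  q = 5/11.

p = 1/4, q = 5/11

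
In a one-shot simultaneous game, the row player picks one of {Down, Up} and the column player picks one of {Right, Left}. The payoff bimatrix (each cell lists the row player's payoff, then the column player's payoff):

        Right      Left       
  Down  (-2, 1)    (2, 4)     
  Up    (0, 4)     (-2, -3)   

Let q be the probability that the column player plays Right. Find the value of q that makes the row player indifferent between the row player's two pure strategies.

q = 2/3

In a mixed equilibrium the row player is indifferent between Down and Up; this condition fixes q.
  the row player's payoff to Down: q·(-2) + (1−q)·2 = -4q + 2
  the row player's payoff to Up: q·0 + (1−q)·(-2) = 2q - 2
  -4q + 2 = 2q - 2  ⇒  -6q = -4  ⇒  q = 2/3.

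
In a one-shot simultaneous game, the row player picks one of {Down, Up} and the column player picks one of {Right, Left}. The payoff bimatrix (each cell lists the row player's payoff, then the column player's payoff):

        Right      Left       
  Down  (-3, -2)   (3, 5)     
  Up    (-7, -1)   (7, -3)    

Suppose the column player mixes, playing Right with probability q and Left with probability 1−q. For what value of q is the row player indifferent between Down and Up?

q = 1/2

The column player's mix must leave the row player indifferent between Down and Up.
  the row player's expected payoff from Down: q·(-3) + (1−q)·3 = -6q + 3
  the row player's expected payoff from Up: q·(-7) + (1−q)·7 = -14q + 7
  -6q + 3 = -14q + 7  ⇒  8q = 4  ⇒  q = 1/2.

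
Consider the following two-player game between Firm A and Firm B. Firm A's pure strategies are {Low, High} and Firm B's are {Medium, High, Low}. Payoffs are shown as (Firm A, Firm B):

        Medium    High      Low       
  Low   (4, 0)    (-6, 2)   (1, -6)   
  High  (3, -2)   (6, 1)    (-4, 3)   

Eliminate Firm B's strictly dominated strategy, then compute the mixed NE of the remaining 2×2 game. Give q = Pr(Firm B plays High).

Firm B's strategy Medium is strictly dominated by High: 2 > 0 and 1 > -2. Eliminate Medium.
In a mixed equilibrium Firm A is indifferent between Low and High; this condition fixes q.
  Firm A's payoff from Low: q·(-6) + (1−q)·1 = -7q + 1
  Firm A's payoff from High: q·6 + (1−q)·(-4) = 10q - 4
  -7q + 1 = 10q - 4  ⇒  -17q = -5  ⇒  q = 5/17.

q = 5/17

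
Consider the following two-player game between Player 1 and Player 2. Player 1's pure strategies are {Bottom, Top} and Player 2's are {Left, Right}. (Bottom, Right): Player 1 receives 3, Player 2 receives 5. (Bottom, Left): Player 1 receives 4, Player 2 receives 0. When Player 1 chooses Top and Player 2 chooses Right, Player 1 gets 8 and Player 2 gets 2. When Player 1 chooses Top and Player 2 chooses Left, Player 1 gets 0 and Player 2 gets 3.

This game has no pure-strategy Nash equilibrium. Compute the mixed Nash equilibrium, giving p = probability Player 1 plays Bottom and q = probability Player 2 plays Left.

p = 1/6, q = 5/9

For Player 2 to be willing to mix, Player 2 must be indifferent between Left and Right, which pins down Player 1's mix.
  Player 2's payoff to Left: p·0 + (1−p)·3 = -3p + 3
  Player 2's payoff to Right: p·5 + (1−p)·2 = 3p + 2
  -3p + 3 = 3p + 2  ⇒  -6p = -1  ⇒  p = 1/6.
In a mixed equilibrium Player 1 is indifferent between Bottom and Top; this condition fixes q.
  Player 1's expected payoff from Bottom: q·4 + (1−q)·3 = q + 3
  Player 1's expected payoff from Top: q·0 + (1−q)·8 = -8q + 8
  q + 3 = -8q + 8  ⇒  9q = 5  ⇒  q = 5/9.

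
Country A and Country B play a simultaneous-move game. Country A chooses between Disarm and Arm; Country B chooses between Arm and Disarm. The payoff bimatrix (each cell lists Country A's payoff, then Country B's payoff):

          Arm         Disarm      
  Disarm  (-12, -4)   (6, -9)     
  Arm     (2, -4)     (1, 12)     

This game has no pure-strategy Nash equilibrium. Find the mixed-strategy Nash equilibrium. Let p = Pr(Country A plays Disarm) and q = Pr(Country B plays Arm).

p = 16/21, q = 5/19

In a mixed equilibrium Country B is indifferent between Arm and Disarm; this condition fixes p.
  Country B's payoff from Arm: p·(-4) + (1−p)·(-4) = -4
  Country B's payoff from Disarm: p·(-9) + (1−p)·12 = -21p + 12
  -4 = -21p + 12  ⇒  21p = 16  ⇒  p = 16/21.
Country A's indifference between Disarm and Arm determines Country B's mixing probability q:
  Country A's payoff from Disarm: q·(-12) + (1−q)·6 = -18q + 6
  Country A's payoff from Arm: q·2 + (1−q)·1 = q + 1
  -18q + 6 = q + 1  ⇒  -19q = -5  ⇒  q = 5/19.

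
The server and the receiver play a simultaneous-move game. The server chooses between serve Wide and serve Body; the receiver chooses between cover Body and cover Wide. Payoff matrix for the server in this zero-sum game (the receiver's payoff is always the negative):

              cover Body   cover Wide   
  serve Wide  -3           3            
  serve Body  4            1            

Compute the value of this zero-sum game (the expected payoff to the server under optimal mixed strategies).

For the server to be willing to mix, the server must be indifferent between serve Wide and serve Body, which pins down the receiver's mix.
  the server's payoff to serve Wide: q·(-3) + (1−q)·3 = -6q + 3
  the server's payoff to serve Body: q·4 + (1−q)·1 = 3q + 1
  -6q + 3 = 3q + 1  ⇒  -9q = -2  ⇒  q = 2/9.
The value is the server's expected payoff against this mix (using serve Wide): (2/9)·(-3) + (7/9)·3 = 5/3.

v = 5/3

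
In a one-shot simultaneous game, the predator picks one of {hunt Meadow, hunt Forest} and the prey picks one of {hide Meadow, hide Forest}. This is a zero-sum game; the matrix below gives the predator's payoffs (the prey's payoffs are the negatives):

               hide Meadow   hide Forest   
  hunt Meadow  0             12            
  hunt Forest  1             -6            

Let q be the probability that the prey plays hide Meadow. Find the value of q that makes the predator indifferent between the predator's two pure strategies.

q = 18/19

The predator's indifference between hunt Meadow and hunt Forest determines the prey's mixing probability q:
  the predator's expected payoff from hunt Meadow: q·0 + (1−q)·12 = -12q + 12
  the predator's expected payoff from hunt Forest: q·1 + (1−q)·(-6) = 7q - 6
  -12q + 12 = 7q - 6  ⇒  -19q = -18  ⇒  q = 18/19.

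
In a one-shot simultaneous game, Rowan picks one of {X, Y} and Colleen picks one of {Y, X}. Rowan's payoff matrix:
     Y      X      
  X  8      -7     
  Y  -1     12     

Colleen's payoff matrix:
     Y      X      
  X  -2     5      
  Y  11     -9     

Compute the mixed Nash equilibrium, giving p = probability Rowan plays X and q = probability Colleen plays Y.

Set Colleen's expected payoff from Y equal to that from X:
  Colleen's expected payoff from Y: p·(-2) + (1−p)·11 = -13p + 11
  Colleen's expected payoff from X: p·5 + (1−p)·(-9) = 14p - 9
  -13p + 11 = 14p - 9  ⇒  -27p = -20  ⇒  p = 20/27.
For Rowan to be willing to mix, Rowan must be indifferent between X and Y, which pins down Colleen's mix.
  Rowan's expected payoff from X: q·8 + (1−q)·(-7) = 15q - 7
  Rowan's expected payoff from Y: q·(-1) + (1−q)·12 = -13q + 12
  15q - 7 = -13q + 12  ⇒  28q = 19  ⇒  q = 19/28.

p = 20/27, q = 19/28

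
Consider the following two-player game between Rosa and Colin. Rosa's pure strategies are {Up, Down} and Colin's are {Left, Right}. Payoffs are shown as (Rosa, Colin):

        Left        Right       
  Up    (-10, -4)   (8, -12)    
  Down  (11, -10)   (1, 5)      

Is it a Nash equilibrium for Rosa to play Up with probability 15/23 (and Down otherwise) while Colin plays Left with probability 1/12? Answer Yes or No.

Given Colin's mix q = 1/12, Rosa's payoff from Up is 13/2 but from Down is 11/6. Rosa strictly prefers Up, so Rosa would not mix.
So the proposed profile is not a Nash equilibrium.

No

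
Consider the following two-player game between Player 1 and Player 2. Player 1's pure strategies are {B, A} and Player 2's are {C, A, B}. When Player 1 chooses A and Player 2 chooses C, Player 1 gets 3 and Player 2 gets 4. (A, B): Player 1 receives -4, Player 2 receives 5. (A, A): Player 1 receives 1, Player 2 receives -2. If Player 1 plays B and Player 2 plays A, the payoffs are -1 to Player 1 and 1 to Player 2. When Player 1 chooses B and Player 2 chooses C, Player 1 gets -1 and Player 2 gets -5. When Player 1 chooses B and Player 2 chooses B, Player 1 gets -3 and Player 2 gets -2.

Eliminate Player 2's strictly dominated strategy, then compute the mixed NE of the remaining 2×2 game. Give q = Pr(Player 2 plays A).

Player 2's strategy C is strictly dominated by B: -2 > -5 and 5 > 4. Eliminate C.
In a mixed equilibrium Player 1 is indifferent between B and A; this condition fixes q.
  Player 1's payoff from B: q·(-1) + (1−q)·(-3) = 2q - 3
  Player 1's payoff from A: q·1 + (1−q)·(-4) = 5q - 4
  2q - 3 = 5q - 4  ⇒  -3q = -1  ⇒  q = 1/3.

q = 1/3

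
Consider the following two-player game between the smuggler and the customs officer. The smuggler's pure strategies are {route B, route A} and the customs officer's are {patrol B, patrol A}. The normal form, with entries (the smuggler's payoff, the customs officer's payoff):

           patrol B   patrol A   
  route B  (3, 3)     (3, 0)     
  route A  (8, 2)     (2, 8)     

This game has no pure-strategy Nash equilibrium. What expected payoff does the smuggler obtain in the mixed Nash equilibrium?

3

The smuggler's indifference between route B and route A determines the customs officer's mixing probability q:
  the smuggler's payoff to route B: q·3 + (1−q)·3 = 3
  the smuggler's payoff to route A: q·8 + (1−q)·2 = 6q + 2
  3 = 6q + 2  ⇒  -6q = -1  ⇒  q = 1/6.
At equilibrium the smuggler is indifferent across rows, so the smuggler's payoff equals the payoff from route B: (1/6)·3 + (5/6)·3 = 3.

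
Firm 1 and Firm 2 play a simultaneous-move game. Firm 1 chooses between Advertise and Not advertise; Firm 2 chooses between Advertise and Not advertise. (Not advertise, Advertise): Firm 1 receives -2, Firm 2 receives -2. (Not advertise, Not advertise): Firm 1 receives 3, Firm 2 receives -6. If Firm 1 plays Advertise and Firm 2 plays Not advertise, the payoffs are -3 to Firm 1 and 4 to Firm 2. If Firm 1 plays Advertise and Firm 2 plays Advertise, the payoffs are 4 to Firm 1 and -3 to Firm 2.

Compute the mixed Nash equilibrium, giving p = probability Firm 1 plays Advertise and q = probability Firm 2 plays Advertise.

p = 4/11, q = 1/2

In a mixed equilibrium Firm 2 is indifferent between Advertise and Not advertise; this condition fixes p.
  Firm 2's expected payoff from Advertise: p·(-3) + (1−p)·(-2) = -p - 2
  Firm 2's expected payoff from Not advertise: p·4 + (1−p)·(-6) = 10p - 6
  -p - 2 = 10p - 6  ⇒  -11p = -4  ⇒  p = 4/11.
For Firm 1 to be willing to mix, Firm 1 must be indifferent between Advertise and Not advertise, which pins down Firm 2's mix.
  Firm 1's expected payoff from Advertise: q·4 + (1−q)·(-3) = 7q - 3
  Firm 1's expected payoff from Not advertise: q·(-2) + (1−q)·3 = -5q + 3
  7q - 3 = -5q + 3  ⇒  12q = 6  ⇒  q = 1/2.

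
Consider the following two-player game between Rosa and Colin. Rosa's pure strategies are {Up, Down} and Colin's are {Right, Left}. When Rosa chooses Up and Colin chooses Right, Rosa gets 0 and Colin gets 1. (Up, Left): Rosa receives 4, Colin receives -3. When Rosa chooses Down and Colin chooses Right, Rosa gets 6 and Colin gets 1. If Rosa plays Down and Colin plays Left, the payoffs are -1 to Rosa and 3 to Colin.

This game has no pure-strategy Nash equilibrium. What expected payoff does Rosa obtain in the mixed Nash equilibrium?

In a mixed equilibrium Rosa is indifferent between Up and Down; this condition fixes q.
  Rosa's payoff from Up: q·0 + (1−q)·4 = -4q + 4
  Rosa's payoff from Down: q·6 + (1−q)·(-1) = 7q - 1
  -4q + 4 = 7q - 1  ⇒  -11q = -5  ⇒  q = 5/11.
At equilibrium Rosa is indifferent across rows, so Rosa's payoff equals the payoff from Up: (5/11)·0 + (6/11)·4 = 24/11.

24/11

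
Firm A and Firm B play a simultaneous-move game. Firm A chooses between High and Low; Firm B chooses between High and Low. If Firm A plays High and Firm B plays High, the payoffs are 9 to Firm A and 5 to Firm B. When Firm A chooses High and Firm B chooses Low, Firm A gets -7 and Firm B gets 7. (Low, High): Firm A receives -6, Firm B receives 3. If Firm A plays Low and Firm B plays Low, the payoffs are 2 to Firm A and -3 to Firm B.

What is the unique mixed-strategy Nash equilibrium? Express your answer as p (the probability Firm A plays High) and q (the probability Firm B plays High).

Firm B's indifference between High and Low determines Firm A's mixing probability p:
  Firm B's payoff from High: p·5 + (1−p)·3 = 2p + 3
  Firm B's payoff from Low: p·7 + (1−p)·(-3) = 10p - 3
  2p + 3 = 10p - 3  ⇒  -8p = -6  ⇒  p = 3/4.
Set Firm A's expected payoff from High equal to that from Low:
  Firm A's payoff to High: q·9 + (1−q)·(-7) = 16q - 7
  Firm A's payoff to Low: q·(-6) + (1−q)·2 = -8q + 2
  16q - 7 = -8q + 2  ⇒  24q = 9  ⇒  q = 3/8.

p = 3/4, q = 3/8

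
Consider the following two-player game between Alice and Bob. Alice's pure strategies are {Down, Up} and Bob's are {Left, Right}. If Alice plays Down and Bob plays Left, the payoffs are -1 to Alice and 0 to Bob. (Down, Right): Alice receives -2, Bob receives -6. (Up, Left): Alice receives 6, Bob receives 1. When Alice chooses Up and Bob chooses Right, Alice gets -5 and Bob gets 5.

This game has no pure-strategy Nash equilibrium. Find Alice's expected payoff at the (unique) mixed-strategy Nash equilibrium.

-17/10

Set Alice's expected payoff from Down equal to that from Up:
  Alice's payoff to Down: q·(-1) + (1−q)·(-2) = q - 2
  Alice's payoff to Up: q·6 + (1−q)·(-5) = 11q - 5
  q - 2 = 11q - 5  ⇒  -10q = -3  ⇒  q = 3/10.
At equilibrium Alice is indifferent across rows, so Alice's payoff equals the payoff from Down: (3/10)·(-1) + (7/10)·(-2) = -17/10.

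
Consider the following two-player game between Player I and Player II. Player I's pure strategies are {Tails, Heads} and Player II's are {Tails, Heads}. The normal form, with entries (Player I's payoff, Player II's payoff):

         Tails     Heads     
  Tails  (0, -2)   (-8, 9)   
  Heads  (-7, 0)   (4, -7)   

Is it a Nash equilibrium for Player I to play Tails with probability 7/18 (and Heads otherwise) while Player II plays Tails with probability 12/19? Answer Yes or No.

Check Player II's indifference given Player I's mix p = 7/18:
  payoff from Tails = -7/9; payoff from Heads = -7/9 — equal.
Check Player I's indifference given Player II's mix q = 12/19:
  payoff from Tails = -56/19; payoff from Heads = -56/19 — equal.
Both players are indifferent, so neither can profitably deviate.

Yes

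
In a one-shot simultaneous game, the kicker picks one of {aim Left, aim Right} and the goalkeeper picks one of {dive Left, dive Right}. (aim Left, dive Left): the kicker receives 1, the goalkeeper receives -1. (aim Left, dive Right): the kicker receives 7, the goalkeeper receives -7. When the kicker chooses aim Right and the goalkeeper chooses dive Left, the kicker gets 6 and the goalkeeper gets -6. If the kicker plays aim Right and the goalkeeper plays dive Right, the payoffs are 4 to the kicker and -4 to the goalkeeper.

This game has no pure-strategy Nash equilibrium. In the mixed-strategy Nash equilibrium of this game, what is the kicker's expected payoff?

The goalkeeper's mix must leave the kicker indifferent between aim Left and aim Right.
  the kicker's expected payoff from aim Left: q·1 + (1−q)·7 = -6q + 7
  the kicker's expected payoff from aim Right: q·6 + (1−q)·4 = 2q + 4
  -6q + 7 = 2q + 4  ⇒  -8q = -3  ⇒  q = 3/8.
At equilibrium the kicker is indifferent across rows, so the kicker's payoff equals the payoff from aim Left: (3/8)·1 + (5/8)·7 = 19/4.

19/4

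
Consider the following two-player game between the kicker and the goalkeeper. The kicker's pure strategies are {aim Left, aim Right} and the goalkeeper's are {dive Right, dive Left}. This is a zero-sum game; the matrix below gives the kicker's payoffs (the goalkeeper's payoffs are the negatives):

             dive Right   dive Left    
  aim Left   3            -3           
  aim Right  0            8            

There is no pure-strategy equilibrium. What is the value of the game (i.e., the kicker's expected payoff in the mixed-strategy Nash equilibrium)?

Set the kicker's expected payoff from aim Left equal to that from aim Right:
  the kicker's payoff to aim Left: q·3 + (1−q)·(-3) = 6q - 3
  the kicker's payoff to aim Right: q·0 + (1−q)·8 = -8q + 8
  6q - 3 = -8q + 8  ⇒  14q = 11  ⇒  q = 11/14.
The value is the kicker's expected payoff against this mix (using aim Left): (11/14)·3 + (3/14)·(-3) = 12/7.

v = 12/7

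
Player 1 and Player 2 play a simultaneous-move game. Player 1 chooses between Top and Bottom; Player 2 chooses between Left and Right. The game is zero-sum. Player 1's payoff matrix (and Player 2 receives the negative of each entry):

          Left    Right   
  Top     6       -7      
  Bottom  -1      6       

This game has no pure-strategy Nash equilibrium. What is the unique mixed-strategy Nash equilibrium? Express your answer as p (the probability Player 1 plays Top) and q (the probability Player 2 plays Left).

In a mixed equilibrium Player 2 is indifferent between Left and Right; this condition fixes p.
  Player 2's expected payoff from Left: p·(-6) + (1−p)·1 = -7p + 1
  Player 2's expected payoff from Right: p·7 + (1−p)·(-6) = 13p - 6
  -7p + 1 = 13p - 6  ⇒  -20p = -7  ⇒  p = 7/20.
Set Player 1's expected payoff from Top equal to that from Bottom:
  Player 1's expected payoff from Top: q·6 + (1−q)·(-7) = 13q - 7
  Player 1's expected payoff from Bottom: q·(-1) + (1−q)·6 = -7q + 6
  13q - 7 = -7q + 6  ⇒  20q = 13  ⇒  q = 13/20.

p = 7/20, q = 13/20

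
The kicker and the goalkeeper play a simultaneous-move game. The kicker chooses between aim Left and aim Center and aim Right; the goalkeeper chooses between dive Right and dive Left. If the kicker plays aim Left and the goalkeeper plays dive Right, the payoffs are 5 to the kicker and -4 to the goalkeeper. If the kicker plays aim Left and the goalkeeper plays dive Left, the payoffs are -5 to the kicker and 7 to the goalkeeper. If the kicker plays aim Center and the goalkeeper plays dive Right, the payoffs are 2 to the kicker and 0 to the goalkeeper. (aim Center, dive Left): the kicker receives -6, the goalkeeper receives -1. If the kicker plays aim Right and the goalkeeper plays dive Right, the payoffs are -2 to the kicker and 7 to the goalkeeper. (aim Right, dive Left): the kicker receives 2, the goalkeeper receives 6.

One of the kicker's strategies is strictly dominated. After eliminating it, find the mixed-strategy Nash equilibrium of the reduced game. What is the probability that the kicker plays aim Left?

The kicker's strategy aim Center is strictly dominated by aim Left: 5 > 2 and -5 > -6. Eliminate aim Center.
The kicker's mix must leave the goalkeeper indifferent between dive Right and dive Left.
  the goalkeeper's expected payoff from dive Right: p·(-4) + (1−p)·7 = -11p + 7
  the goalkeeper's expected payoff from dive Left: p·7 + (1−p)·6 = p + 6
  -11p + 7 = p + 6  ⇒  -12p = -1  ⇒  p = 1/12.

p = 1/12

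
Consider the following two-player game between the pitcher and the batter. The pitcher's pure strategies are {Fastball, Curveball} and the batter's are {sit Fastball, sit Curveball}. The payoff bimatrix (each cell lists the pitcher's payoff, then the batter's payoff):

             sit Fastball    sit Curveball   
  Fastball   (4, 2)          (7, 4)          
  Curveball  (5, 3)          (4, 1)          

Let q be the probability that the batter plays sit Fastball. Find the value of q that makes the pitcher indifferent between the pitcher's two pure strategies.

q = 3/4

The batter's mix must leave the pitcher indifferent between Fastball and Curveball.
  the pitcher's expected payoff from Fastball: q·4 + (1−q)·7 = -3q + 7
  the pitcher's expected payoff from Curveball: q·5 + (1−q)·4 = q + 4
  -3q + 7 = q + 4  ⇒  -4q = -3  ⇒  q = 3/4.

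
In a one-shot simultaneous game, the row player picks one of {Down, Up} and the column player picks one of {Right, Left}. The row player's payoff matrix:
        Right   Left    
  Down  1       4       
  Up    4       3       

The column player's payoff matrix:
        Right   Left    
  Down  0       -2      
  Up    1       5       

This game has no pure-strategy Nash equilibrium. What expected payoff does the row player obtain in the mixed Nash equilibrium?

Set the row player's expected payoff from Down equal to that from Up:
  the row player's expected payoff from Down: q·1 + (1−q)·4 = -3q + 4
  the row player's expected payoff from Up: q·4 + (1−q)·3 = q + 3
  -3q + 4 = q + 3  ⇒  -4q = -1  ⇒  q = 1/4.
At equilibrium the row player is indifferent across rows, so the row player's payoff equals the payoff from Down: (1/4)·1 + (3/4)·4 = 13/4.

13/4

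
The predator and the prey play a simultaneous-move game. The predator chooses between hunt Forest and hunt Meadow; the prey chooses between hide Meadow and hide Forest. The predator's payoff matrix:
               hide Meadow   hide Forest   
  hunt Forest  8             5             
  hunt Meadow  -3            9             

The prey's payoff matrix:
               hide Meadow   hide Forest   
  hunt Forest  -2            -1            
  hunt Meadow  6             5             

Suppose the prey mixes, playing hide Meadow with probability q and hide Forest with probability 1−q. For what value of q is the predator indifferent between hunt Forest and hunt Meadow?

q = 4/15

The prey's mix must leave the predator indifferent between hunt Forest and hunt Meadow.
  the predator's expected payoff from hunt Forest: q·8 + (1−q)·5 = 3q + 5
  the predator's expected payoff from hunt Meadow: q·(-3) + (1−q)·9 = -12q + 9
  3q + 5 = -12q + 9  ⇒  15q = 4  ⇒  q = 4/15.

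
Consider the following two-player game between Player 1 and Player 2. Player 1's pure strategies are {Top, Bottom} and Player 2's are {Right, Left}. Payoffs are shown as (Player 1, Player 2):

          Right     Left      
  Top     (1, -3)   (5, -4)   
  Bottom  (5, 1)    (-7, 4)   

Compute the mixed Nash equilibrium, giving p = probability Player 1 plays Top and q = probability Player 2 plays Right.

Set Player 2's expected payoff from Right equal to that from Left:
  Player 2's expected payoff from Right: p·(-3) + (1−p)·1 = -4p + 1
  Player 2's expected payoff from Left: p·(-4) + (1−p)·4 = -8p + 4
  -4p + 1 = -8p + 4  ⇒  4p = 3  ⇒  p = 3/4.
Set Player 1's expected payoff from Top equal to that from Bottom:
  Player 1's payoff to Top: q·1 + (1−q)·5 = -4q + 5
  Player 1's payoff to Bottom: q·5 + (1−q)·(-7) = 12q - 7
  -4q + 5 = 12q - 7  ⇒  -16q = -12  ⇒  q = 3/4.

p = 3/4, q = 3/4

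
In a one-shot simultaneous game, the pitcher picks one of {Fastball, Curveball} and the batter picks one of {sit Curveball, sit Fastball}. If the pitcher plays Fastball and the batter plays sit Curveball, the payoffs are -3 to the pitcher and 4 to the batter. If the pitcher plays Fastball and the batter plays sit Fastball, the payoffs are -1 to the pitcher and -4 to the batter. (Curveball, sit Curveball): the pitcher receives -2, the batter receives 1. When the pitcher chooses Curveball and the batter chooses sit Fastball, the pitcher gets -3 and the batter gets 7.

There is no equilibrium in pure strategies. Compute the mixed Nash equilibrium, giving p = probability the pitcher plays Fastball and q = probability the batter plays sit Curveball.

p = 3/7, q = 2/3

The batter's indifference between sit Curveball and sit Fastball determines the pitcher's mixing probability p:
  the batter's expected payoff from sit Curveball: p·4 + (1−p)·1 = 3p + 1
  the batter's expected payoff from sit Fastball: p·(-4) + (1−p)·7 = -11p + 7
  3p + 1 = -11p + 7  ⇒  14p = 6  ⇒  p = 3/7.
Set the pitcher's expected payoff from Fastball equal to that from Curveball:
  the pitcher's payoff to Fastball: q·(-3) + (1−q)·(-1) = -2q - 1
  the pitcher's payoff to Curveball: q·(-2) + (1−q)·(-3) = q - 3
  -2q - 1 = q - 3  ⇒  -3q = -2  ⇒  q = 2/3.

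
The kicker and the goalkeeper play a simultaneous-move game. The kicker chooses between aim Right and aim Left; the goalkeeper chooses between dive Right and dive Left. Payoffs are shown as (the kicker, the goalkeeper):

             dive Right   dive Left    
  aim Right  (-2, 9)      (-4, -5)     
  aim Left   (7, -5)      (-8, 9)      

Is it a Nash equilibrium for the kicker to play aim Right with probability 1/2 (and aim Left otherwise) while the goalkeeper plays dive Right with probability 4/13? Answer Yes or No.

Yes

Check the goalkeeper's indifference given the kicker's mix p = 1/2:
  payoff from dive Right = 2; payoff from dive Left = 2 — equal.
Check the kicker's indifference given the goalkeeper's mix q = 4/13:
  payoff from aim Right = -44/13; payoff from aim Left = -44/13 — equal.
Both players are indifferent, so neither can profitably deviate.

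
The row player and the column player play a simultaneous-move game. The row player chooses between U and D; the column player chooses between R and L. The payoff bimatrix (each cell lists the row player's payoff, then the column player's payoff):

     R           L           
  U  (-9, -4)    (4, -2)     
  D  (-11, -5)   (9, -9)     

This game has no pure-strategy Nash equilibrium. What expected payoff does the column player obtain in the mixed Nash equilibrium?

Set the column player's expected payoff from R equal to that from L:
  the column player's expected payoff from R: p·(-4) + (1−p)·(-5) = p - 5
  the column player's expected payoff from L: p·(-2) + (1−p)·(-9) = 7p - 9
  p - 5 = 7p - 9  ⇒  -6p = -4  ⇒  p = 2/3.
At equilibrium the column player is indifferent across columns, so the column player's payoff equals the payoff from R: (2/3)·(-4) + (1/3)·(-5) = -13/3.

-13/3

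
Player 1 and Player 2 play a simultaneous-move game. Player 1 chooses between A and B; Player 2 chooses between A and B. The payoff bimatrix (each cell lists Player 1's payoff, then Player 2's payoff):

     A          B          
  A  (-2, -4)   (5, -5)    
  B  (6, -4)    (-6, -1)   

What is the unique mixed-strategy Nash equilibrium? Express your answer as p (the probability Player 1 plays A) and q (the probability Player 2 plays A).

p = 3/4, q = 11/19

In a mixed equilibrium Player 2 is indifferent between A and B; this condition fixes p.
  Player 2's payoff from A: p·(-4) + (1−p)·(-4) = -4
  Player 2's payoff from B: p·(-5) + (1−p)·(-1) = -4p - 1
  -4 = -4p - 1  ⇒  4p = 3  ⇒  p = 3/4.
Set Player 1's expected payoff from A equal to that from B:
  Player 1's payoff to A: q·(-2) + (1−q)·5 = -7q + 5
  Player 1's payoff to B: q·6 + (1−q)·(-6) = 12q - 6
  -7q + 5 = 12q - 6  ⇒  -19q = -11  ⇒  q = 11/19.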